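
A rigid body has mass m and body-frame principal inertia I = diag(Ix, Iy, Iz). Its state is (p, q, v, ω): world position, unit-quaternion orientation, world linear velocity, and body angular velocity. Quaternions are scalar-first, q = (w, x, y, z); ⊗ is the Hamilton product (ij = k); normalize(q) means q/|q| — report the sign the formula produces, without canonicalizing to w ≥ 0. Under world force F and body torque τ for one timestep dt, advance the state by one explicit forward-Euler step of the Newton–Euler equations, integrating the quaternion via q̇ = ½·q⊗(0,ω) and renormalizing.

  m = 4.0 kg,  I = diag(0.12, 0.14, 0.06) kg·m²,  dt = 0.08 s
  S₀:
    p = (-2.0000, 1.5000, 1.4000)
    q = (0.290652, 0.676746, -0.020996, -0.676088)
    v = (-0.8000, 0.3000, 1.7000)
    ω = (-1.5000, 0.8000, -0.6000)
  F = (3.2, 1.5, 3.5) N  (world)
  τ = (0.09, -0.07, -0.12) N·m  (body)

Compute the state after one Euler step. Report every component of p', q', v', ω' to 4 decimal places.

a = (0.8000, 0.3750, 0.8750)
p' = p + v·dt = (-2.0640, 1.5240, 1.5360)
v + (F/m)dt = (-0.7360, 0.3300, 1.7700)
precession coupling ω×(Iω) = (0.0384, 0.0540, -0.0240)
(τ − ω×Iω)/I = (0.4300, -0.8857, -1.6000)
new body rate ω' = (-1.4656, 0.7291, -0.7280)
q⊗(0,ω) = (0.6262630, 0.1174900, 1.6527012, 0.3355116)
updated quaternion q' = (0.3149, 0.6797, 0.0450, -0.6610)

p' = (-2.0640, 1.5240, 1.5360)
q' = (0.3149, 0.6797, 0.0450, -0.6610)
v' = (-0.7360, 0.3300, 1.7700)
ω' = (-1.4656, 0.7291, -0.7280)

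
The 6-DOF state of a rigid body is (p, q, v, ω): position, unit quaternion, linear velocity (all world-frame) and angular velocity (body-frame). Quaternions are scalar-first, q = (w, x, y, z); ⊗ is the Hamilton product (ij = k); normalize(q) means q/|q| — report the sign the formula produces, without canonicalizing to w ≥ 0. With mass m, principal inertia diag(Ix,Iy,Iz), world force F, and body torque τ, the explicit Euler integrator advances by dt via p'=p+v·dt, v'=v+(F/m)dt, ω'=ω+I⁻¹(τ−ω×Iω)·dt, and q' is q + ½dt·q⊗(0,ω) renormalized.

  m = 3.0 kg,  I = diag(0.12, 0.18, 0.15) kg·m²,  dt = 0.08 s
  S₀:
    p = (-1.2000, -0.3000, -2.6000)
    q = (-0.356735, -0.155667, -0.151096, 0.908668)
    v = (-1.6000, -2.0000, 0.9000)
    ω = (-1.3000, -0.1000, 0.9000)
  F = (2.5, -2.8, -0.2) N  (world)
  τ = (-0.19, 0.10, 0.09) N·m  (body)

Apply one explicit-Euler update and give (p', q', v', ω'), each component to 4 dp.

new position p' = (-1.3280, -0.4600, -2.5280)
v + (F/m)dt = (-1.5333, -2.0747, 0.8947)
ω×(Iω) gyroscopic = (0.0027, 0.0351, 0.0078)
(τ − ω×Iω)/I = (-1.6058, 0.3606, 0.5480)
ω' = ω + α·dt = (-1.4285, -0.0712, 0.9438)
2q̇ = q⊗(0,ω) = (-1.0352779, 0.4186359, -1.0054946, -0.5019196)
q' = normalize(q + ½dt·q⊗(0,ω)) = (-0.3973, -0.1386, -0.1909, 0.8868)

p' = (-1.3280, -0.4600, -2.5280)
q' = (-0.3973, -0.1386, -0.1909, 0.8868)
v' = (-1.5333, -2.0747, 0.8947)
ω' = (-1.4285, -0.0712, 0.9438)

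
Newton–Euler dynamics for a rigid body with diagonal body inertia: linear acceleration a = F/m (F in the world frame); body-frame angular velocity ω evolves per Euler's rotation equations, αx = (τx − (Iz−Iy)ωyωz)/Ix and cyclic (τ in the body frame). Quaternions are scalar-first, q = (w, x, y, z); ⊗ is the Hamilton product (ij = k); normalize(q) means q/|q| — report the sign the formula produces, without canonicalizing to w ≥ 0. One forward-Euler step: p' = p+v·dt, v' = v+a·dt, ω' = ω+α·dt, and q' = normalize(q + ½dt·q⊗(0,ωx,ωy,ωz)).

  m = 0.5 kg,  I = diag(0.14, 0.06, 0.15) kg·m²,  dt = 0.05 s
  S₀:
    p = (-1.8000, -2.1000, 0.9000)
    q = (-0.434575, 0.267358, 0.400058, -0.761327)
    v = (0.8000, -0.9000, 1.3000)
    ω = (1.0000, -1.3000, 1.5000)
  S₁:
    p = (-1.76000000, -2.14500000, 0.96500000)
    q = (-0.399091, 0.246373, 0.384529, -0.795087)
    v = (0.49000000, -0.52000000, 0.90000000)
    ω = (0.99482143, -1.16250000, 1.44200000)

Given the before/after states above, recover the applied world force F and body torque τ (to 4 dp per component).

Δω = ω₁−ω₀ = (-0.00517857, 0.13750000, -0.05800000)
gyro term ω₀×Iω₀ = (-0.1755, -0.0150, 0.1040)
applied torque τ = (-0.1900, 0.1500, -0.0700)
velocity change Δv = (-0.31000000, 0.38000000, -0.40000000)
m·(v₁−v₀)/dt = (-3.1000, 3.8000, -4.0000)

F = (-3.1000, 3.8000, -4.0000)
τ = (-0.1900, 0.1500, -0.0700)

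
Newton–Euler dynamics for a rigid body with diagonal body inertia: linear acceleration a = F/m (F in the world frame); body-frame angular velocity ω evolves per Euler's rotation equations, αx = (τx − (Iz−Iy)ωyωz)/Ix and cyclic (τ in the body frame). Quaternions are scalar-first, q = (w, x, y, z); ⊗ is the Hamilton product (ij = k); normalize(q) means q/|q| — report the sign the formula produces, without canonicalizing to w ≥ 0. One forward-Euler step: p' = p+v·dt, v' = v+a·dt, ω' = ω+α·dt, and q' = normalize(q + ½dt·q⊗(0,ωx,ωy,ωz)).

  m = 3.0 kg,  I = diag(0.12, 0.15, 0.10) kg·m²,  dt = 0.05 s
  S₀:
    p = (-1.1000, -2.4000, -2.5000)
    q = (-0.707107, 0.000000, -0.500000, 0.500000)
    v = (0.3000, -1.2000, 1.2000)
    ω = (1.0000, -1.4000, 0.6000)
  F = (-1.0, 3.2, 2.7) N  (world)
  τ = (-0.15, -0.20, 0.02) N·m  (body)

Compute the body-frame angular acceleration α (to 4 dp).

α = (-1.6000, -1.4133, 0.6200)

precession coupling ω×(Iω) = (0.0420, 0.0120, -0.0420)
angular accel α = (-1.6000, -1.4133, 0.6200)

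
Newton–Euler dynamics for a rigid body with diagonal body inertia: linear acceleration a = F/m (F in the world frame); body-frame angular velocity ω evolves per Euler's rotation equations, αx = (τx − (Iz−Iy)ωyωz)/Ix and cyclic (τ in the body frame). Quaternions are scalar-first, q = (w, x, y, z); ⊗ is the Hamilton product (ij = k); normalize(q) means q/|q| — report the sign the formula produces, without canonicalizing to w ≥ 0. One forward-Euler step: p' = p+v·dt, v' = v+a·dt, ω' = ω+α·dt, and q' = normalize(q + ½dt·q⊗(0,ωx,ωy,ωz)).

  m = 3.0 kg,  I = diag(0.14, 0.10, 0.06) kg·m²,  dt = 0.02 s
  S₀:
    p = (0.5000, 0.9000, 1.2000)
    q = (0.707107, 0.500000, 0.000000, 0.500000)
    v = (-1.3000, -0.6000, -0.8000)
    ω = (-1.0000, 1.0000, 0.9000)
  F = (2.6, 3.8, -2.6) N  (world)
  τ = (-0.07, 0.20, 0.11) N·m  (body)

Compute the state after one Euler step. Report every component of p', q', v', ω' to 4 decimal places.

p' = (0.4740, 0.8880, 1.1840)
q' = (0.7075, 0.4879, -0.0024, 0.5113)
v' = (-1.2827, -0.5747, -0.8173)
ω' = (-1.0049, 1.0544, 0.9233)

α = I⁻¹(τ − ω×Iω) = (-0.2429, 2.7200, 1.1667)
ω + α·dt = (-1.0049, 1.0544, 0.9233)
q⊗(0,ω) = (0.0500000, -1.2071070, -0.2428930, 1.1363963)
q + ½dt·q⊗(0,ω), renormalized = (0.7075, 0.4879, -0.0024, 0.5113)
new position p' = (0.4740, 0.8880, 1.1840)
new velocity v' = (-1.2827, -0.5747, -0.8173)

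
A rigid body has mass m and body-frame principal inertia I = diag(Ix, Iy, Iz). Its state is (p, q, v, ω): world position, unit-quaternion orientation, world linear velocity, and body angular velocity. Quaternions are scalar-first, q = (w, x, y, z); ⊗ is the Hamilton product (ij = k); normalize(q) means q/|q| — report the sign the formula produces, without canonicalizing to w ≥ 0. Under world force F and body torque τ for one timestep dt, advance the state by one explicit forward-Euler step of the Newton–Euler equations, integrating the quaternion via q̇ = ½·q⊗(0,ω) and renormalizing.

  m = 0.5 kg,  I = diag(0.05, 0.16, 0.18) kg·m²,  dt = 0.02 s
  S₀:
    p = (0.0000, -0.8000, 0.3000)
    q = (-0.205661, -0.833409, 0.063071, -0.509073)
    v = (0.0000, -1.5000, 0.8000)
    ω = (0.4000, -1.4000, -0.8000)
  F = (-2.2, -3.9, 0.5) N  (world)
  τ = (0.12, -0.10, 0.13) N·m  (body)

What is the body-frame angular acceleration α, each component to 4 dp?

α = (1.9520, -0.8850, 1.0644)

precession coupling ω×(Iω) = (0.0224, 0.0416, -0.0616)
angular accel α = (1.9520, -0.8850, 1.0644)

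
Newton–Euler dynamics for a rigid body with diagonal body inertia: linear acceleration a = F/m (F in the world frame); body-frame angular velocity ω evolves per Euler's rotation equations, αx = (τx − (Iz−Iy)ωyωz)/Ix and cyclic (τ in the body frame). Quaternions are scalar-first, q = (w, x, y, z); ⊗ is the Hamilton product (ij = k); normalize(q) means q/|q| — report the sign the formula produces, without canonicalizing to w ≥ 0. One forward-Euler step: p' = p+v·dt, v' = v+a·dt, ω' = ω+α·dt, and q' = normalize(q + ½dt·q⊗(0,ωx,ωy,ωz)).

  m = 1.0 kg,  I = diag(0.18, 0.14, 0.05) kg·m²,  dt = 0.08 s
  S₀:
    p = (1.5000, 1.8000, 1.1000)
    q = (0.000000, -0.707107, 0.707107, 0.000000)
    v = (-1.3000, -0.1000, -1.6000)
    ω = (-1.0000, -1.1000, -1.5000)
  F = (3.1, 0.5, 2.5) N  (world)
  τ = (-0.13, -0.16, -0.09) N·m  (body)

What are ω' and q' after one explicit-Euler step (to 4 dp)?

ω×(Iω) gyroscopic = (-0.1485, 0.1950, -0.0440)
(τ − ω×Iω)/I = (0.1028, -2.5357, -0.9200)
new body rate ω' = (-0.9918, -1.3029, -1.5736)
Hamilton product q⊗(0,ω) = (0.0707107, -1.0606605, -1.0606605, 1.4849247)
q' = normalize(q + ½dt·q⊗(0,ω)) = (0.0028, -0.7469, 0.6623, 0.0592)

ω' = (-0.9918, -1.3029, -1.5736)
q' = (0.0028, -0.7469, 0.6623, 0.0592)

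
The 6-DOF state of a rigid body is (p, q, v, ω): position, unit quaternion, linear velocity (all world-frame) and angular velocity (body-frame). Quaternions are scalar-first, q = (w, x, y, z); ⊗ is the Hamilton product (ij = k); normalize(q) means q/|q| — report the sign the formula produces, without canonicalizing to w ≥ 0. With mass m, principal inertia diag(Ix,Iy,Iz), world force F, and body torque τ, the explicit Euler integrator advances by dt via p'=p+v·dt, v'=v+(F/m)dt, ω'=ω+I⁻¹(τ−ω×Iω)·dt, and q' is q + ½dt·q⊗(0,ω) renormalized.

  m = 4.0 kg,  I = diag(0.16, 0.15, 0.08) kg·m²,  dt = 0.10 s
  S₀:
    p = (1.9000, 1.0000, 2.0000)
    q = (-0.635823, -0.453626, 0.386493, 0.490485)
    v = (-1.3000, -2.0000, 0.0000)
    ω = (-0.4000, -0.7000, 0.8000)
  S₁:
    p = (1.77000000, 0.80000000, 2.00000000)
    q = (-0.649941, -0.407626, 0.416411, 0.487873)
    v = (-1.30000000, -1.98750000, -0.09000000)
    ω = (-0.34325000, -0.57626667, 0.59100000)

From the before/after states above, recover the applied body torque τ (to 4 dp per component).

τ = (0.1300, 0.1600, -0.1700)

rate change Δω = (0.05675000, 0.12373333, -0.20900000)
precession coupling = (0.0392, -0.0256, -0.0028)
I·α + gyro = (0.1300, 0.1600, -0.1700)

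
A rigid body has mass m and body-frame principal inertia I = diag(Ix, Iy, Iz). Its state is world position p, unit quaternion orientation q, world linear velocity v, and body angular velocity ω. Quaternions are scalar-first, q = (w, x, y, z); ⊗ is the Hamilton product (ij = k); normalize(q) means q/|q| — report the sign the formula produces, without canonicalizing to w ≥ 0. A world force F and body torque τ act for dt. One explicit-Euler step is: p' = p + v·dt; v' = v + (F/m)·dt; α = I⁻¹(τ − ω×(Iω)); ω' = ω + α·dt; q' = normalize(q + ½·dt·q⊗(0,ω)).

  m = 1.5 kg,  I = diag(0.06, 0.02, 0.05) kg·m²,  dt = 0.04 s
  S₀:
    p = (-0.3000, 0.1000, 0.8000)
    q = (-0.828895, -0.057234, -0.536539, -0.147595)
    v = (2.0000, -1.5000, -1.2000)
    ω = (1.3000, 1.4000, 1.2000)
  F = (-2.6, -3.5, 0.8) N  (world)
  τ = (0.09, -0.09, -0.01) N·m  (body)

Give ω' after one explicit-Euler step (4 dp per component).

ω' = (1.3264, 1.1888, 1.2502)

precession coupling ω×(Iω) = (0.0504, 0.0156, -0.0728)
α = I⁻¹(τ − ω×Iω) = (0.6600, -5.2800, 1.2560)
ω' = ω + α·dt = (1.3264, 1.1888, 1.2502)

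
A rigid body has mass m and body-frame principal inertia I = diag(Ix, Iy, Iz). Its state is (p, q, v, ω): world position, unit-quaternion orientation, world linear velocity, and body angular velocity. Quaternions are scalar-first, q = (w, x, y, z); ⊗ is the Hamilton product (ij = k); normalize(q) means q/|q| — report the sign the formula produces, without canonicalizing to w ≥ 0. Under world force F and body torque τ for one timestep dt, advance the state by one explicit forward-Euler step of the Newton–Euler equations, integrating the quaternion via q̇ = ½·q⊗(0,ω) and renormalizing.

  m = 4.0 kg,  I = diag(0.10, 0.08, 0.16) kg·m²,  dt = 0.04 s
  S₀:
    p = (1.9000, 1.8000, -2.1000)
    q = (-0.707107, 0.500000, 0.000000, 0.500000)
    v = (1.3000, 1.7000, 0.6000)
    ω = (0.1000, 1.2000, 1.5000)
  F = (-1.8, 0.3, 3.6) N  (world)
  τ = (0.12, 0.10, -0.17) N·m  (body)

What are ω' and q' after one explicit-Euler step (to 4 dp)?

ω' = (0.0904, 1.2545, 1.4581)
q' = (-0.7226, 0.4862, -0.0309, 0.4904)

precession coupling ω×(Iω) = (0.1440, -0.0090, -0.0024)
(τ − ω×Iω)/I = (-0.2400, 1.3625, -1.0475)
ω + α·dt = (0.0904, 1.2545, 1.4581)
2q̇ = q⊗(0,ω) = (-0.8000000, -0.6707107, -1.5485284, -0.4606605)
updated quaternion q' = (-0.7226, 0.4862, -0.0309, 0.4904)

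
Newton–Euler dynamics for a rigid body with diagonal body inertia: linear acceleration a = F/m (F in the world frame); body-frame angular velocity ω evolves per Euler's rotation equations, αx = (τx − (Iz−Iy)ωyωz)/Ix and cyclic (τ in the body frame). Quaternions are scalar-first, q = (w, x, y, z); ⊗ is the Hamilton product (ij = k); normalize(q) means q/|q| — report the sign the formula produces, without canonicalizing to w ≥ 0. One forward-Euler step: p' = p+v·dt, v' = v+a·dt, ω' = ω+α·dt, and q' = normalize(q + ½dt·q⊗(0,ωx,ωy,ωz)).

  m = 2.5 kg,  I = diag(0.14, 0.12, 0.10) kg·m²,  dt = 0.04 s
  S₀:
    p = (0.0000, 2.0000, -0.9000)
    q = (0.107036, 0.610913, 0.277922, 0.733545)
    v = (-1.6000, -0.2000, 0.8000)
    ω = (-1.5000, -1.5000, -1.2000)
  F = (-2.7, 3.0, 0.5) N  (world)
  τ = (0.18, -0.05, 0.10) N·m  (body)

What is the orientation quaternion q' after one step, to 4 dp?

q' = (0.1511, 0.6223, 0.2670, 0.7201)

q⊗(0,ω) = (2.2135065, 0.6062571, -0.5277759, -0.6279297)
q + ½dt·q⊗(0,ω), renormalized = (0.1511, 0.6223, 0.2670, 0.7201)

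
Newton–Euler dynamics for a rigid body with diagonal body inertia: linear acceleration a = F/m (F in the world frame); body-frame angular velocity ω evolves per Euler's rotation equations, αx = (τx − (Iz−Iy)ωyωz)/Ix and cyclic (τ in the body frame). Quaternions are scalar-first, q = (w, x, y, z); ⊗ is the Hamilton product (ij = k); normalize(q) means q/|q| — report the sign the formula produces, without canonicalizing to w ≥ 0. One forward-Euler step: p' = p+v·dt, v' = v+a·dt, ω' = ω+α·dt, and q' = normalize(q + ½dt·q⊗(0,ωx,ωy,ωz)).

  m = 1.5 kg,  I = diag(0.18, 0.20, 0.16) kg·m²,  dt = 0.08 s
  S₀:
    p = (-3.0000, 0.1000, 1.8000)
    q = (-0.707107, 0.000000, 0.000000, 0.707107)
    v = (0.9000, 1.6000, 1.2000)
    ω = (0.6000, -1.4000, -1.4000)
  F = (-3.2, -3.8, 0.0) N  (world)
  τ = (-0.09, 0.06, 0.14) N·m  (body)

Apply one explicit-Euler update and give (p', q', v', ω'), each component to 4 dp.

ω×(Iω) gyroscopic = (-0.0784, -0.0168, -0.0168)
(τ − ω×Iω)/I = (-0.0644, 0.3840, 0.9800)
new body rate ω' = (0.5948, -1.3693, -1.3216)
Hamilton product q⊗(0,ω) = (0.9899498, 0.5656856, 1.4142140, 0.9899498)
q' = normalize(q + ½dt·q⊗(0,ω)) = (-0.6652, 0.0226, 0.0564, 0.7442)
a = (-2.1333, -2.5333, 0.0000)
p' = p + v·dt = (-2.9280, 0.2280, 1.8960)
new velocity v' = (0.7293, 1.3973, 1.2000)

p' = (-2.9280, 0.2280, 1.8960)
q' = (-0.6652, 0.0226, 0.0564, 0.7442)
v' = (0.7293, 1.3973, 1.2000)
ω' = (0.5948, -1.3693, -1.3216)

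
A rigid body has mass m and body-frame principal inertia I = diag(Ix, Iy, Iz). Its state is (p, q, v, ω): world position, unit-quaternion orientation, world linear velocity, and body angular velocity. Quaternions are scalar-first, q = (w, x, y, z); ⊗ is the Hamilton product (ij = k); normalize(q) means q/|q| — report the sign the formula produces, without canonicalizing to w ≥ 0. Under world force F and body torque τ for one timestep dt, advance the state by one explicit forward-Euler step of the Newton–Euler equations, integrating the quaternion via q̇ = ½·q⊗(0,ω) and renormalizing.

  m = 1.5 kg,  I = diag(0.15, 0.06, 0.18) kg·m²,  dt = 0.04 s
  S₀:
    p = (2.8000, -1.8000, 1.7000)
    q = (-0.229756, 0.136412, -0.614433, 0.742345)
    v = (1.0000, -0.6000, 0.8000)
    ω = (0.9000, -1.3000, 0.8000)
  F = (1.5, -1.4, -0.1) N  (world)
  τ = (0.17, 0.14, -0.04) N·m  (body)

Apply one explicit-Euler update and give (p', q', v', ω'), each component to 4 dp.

gyro term ω×Iω = (-0.1248, -0.0216, 0.1053)
α = I⁻¹(τ − ω×Iω) = (1.9653, 2.6933, -0.8072)
ω' = ω + α·dt = (0.9786, -1.1923, 0.7677)
2q̇ = q⊗(0,ω) = (-1.5154097, 0.2667217, 0.8576637, 0.1918493)
q' = normalize(q + ½dt·q⊗(0,ω)) = (-0.2599, 0.1417, -0.5969, 0.7457)
p' = p + v·dt = (2.8400, -1.8240, 1.7320)
v + (F/m)dt = (1.0400, -0.6373, 0.7973)

p' = (2.8400, -1.8240, 1.7320)
q' = (-0.2599, 0.1417, -0.5969, 0.7457)
v' = (1.0400, -0.6373, 0.7973)
ω' = (0.9786, -1.1923, 0.7677)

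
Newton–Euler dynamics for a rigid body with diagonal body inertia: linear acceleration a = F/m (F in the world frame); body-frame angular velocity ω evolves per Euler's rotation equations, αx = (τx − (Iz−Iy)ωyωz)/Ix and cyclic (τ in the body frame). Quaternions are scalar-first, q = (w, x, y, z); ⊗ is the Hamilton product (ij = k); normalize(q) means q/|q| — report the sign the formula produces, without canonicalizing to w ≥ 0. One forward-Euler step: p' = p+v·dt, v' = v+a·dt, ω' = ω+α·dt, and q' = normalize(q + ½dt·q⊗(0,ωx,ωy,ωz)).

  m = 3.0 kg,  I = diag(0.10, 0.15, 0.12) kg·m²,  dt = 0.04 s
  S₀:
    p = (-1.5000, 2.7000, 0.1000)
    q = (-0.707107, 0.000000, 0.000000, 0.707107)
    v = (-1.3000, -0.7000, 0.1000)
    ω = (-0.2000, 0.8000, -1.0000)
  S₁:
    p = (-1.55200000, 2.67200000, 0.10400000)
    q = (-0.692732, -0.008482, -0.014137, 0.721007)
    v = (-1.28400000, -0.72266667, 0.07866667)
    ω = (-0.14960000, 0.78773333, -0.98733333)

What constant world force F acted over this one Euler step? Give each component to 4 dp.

velocity change Δv = (0.01600000, -0.02266667, -0.02133333)
applied force F = (1.2000, -1.7000, -1.6000)

F = (1.2000, -1.7000, -1.6000)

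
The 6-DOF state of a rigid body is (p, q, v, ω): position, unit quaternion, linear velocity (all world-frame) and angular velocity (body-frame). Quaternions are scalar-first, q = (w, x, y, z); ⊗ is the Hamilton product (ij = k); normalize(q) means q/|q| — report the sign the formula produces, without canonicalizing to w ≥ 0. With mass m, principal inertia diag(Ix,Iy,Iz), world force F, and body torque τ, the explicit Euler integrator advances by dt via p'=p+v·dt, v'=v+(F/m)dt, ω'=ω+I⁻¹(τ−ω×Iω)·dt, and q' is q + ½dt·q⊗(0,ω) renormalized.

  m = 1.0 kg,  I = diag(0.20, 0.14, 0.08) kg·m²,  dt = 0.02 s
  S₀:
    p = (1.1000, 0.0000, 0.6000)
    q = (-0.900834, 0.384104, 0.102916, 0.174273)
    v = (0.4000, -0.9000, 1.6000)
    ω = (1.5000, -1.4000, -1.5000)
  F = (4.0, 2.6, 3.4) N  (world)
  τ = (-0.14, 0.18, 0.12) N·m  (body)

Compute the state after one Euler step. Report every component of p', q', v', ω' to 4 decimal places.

p' = (1.1080, -0.0180, 0.6320)
q' = (-0.9022, 0.3714, 0.1239, 0.1808)
v' = (0.4800, -0.8480, 1.6680)
ω' = (1.4986, -1.3357, -1.5015)

new position p' = (1.1080, -0.0180, 0.6320)
v + (F/m)dt = (0.4800, -0.8480, 1.6680)
precession coupling ω×(Iω) = (-0.1260, -0.2700, 0.1260)
(τ − ω×Iω)/I = (-0.0700, 3.2143, -0.0750)
new body rate ω' = (1.4986, -1.3357, -1.5015)
Hamilton product q⊗(0,ω) = (-0.1706641, -1.2616428, 2.0987331, 0.6591314)
q + ½dt·q⊗(0,ω), renormalized = (-0.9022, 0.3714, 0.1239, 0.1808)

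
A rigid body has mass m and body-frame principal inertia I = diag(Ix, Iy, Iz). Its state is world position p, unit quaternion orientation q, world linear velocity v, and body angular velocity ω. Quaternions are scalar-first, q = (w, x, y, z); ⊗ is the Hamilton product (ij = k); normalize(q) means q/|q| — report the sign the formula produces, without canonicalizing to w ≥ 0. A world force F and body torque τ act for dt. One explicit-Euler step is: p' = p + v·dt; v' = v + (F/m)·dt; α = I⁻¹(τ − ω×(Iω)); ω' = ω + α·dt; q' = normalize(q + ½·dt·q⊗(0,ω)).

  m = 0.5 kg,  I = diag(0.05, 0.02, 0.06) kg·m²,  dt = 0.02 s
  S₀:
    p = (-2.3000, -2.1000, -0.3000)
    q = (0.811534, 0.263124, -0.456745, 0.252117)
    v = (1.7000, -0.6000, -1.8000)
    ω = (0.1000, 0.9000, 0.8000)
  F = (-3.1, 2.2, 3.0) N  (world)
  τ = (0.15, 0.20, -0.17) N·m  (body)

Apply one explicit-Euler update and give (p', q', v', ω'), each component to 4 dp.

p' = (-2.2660, -2.1120, -0.3360)
q' = (0.8133, 0.2580, -0.4513, 0.2614)
v' = (1.5760, -0.5120, -1.6800)
ω' = (0.1485, 1.1008, 0.7442)

linear accel F/m = (-6.2000, 4.4000, 6.0000)
p + v·dt = (-2.2660, -2.1120, -0.3360)
v' = v + a·dt = (1.5760, -0.5120, -1.6800)
α = I⁻¹(τ − ω×Iω) = (2.4240, 10.0400, -2.7883)
new body rate ω' = (0.1485, 1.1008, 0.7442)
q⊗(0,ω) = (0.1830645, -0.5111479, 0.5450931, 0.9317133)
updated quaternion q' = (0.8133, 0.2580, -0.4513, 0.2614)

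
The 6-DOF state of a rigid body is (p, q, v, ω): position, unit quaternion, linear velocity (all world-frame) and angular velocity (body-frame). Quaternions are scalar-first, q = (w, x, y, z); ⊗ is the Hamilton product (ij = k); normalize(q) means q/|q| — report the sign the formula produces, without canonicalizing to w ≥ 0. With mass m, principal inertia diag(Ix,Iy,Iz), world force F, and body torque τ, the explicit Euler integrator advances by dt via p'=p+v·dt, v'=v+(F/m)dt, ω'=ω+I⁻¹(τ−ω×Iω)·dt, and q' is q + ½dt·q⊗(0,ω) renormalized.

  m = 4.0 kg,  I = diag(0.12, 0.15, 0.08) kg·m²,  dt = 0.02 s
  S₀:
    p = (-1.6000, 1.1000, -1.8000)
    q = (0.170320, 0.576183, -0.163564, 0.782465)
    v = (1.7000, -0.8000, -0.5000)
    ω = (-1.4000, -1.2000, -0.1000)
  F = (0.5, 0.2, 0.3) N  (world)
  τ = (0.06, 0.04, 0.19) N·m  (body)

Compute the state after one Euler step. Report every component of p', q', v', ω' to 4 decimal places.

p' = (-1.5660, 1.0840, -1.8100)
q' = (0.1772, 0.5833, -0.1760, 0.7730)
v' = (1.7025, -0.7990, -0.4985)
ω' = (-1.3886, -1.1954, -0.0651)

linear accel F/m = (0.1250, 0.0500, 0.0750)
p' = p + v·dt = (-1.5660, 1.0840, -1.8100)
v' = v + a·dt = (1.7025, -0.7990, -0.4985)
gyro term ω×Iω = (-0.0084, 0.0056, 0.0504)
α = I⁻¹(τ − ω×Iω) = (0.5700, 0.2293, 1.7450)
ω' = ω + α·dt = (-1.3886, -1.1954, -0.0651)
Hamilton product q⊗(0,ω) = (0.6886259, 0.7168664, -1.2422167, -0.9374412)
q + ½dt·q⊗(0,ω), renormalized = (0.1772, 0.5833, -0.1760, 0.7730)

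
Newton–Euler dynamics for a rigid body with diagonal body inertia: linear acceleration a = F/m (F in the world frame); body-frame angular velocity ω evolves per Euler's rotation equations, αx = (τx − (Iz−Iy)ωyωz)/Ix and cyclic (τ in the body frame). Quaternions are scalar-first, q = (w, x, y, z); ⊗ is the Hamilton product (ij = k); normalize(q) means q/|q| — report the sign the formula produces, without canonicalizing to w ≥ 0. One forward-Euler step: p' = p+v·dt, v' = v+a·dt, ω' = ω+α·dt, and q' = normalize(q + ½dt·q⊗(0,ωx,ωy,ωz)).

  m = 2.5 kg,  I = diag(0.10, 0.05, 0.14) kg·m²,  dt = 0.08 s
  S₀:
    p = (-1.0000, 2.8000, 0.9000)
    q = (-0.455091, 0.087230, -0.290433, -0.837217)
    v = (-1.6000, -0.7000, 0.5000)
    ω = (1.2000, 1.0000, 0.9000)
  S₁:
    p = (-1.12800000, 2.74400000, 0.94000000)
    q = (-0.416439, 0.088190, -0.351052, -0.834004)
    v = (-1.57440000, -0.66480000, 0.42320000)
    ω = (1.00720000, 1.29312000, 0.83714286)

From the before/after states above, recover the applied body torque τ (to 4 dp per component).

ω₁ − ω₀ = (-0.19280000, 0.29312000, -0.06285714)
precession coupling = (0.0810, -0.0432, -0.0600)
applied torque τ = (-0.1600, 0.1400, -0.1700)

τ = (-0.1600, 0.1400, -0.1700)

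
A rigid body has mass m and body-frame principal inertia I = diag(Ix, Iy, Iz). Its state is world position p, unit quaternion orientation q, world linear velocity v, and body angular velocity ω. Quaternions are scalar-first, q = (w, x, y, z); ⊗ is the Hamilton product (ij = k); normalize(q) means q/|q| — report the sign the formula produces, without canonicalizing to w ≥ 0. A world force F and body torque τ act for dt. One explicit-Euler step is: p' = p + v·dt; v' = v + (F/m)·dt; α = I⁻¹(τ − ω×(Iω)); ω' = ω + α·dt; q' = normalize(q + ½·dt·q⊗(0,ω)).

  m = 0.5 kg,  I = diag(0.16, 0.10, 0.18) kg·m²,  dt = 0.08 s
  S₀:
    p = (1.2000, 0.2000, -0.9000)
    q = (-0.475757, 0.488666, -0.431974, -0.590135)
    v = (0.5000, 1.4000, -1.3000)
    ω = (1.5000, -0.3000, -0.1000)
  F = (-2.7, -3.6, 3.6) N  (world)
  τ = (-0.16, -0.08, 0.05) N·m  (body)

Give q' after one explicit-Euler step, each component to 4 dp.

q' = (-0.5117, 0.4539, -0.4589, -0.5671)

q⊗(0,ω) = (-0.9216047, -0.8474786, -0.6936088, 0.5489369)
q' = normalize(q + ½dt·q⊗(0,ω)) = (-0.5117, 0.4539, -0.4589, -0.5671)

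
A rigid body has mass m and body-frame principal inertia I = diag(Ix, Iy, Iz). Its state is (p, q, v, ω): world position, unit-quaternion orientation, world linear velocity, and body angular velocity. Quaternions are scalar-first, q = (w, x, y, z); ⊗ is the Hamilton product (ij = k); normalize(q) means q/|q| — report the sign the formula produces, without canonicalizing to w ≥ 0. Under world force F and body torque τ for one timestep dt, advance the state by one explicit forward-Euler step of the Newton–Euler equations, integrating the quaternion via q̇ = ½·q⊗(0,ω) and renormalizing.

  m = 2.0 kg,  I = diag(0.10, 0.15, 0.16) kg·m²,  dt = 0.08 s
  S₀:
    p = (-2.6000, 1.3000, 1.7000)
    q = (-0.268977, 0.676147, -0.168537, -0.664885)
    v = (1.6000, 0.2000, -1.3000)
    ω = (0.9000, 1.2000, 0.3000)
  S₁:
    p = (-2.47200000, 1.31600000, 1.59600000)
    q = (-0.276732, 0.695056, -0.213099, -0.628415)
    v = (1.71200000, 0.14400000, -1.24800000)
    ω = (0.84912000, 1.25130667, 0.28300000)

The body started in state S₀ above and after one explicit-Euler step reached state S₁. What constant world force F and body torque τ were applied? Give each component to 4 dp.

rate change Δω = (-0.05088000, 0.05130667, -0.01700000)
I·α + gyro = (-0.0600, 0.0800, 0.0200)
v₁ − v₀ = (0.11200000, -0.05600000, 0.05200000)
applied force F = (2.8000, -1.4000, 1.3000)

F = (2.8000, -1.4000, 1.3000)
τ = (-0.0600, 0.0800, 0.0200)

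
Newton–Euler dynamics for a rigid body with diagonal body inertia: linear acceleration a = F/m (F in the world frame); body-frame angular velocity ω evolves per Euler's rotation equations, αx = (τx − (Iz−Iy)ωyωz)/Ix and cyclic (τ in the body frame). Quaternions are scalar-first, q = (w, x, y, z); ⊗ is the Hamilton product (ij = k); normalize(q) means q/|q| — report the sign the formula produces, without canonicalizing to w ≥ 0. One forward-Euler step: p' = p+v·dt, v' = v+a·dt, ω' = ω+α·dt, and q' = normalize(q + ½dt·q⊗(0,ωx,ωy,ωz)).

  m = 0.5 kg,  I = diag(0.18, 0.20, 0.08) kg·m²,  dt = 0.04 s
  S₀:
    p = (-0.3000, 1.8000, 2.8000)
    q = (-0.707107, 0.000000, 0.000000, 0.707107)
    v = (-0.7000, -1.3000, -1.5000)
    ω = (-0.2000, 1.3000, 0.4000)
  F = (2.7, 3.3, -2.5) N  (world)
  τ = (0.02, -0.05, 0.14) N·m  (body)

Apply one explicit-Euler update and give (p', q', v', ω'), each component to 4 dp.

p' = (-0.3280, 1.7480, 2.7400)
q' = (-0.7125, -0.0156, -0.0212, 0.7012)
v' = (-0.4840, -1.0360, -1.7000)
ω' = (-0.1817, 1.2916, 0.4726)

ω×(Iω) gyroscopic = (-0.0624, -0.0080, -0.0052)
α = I⁻¹(τ − ω×Iω) = (0.4578, -0.2100, 1.8150)
ω' = ω + α·dt = (-0.1817, 1.2916, 0.4726)
Hamilton product q⊗(0,ω) = (-0.2828428, -0.7778177, -1.0606605, -0.2828428)
q' = normalize(q + ½dt·q⊗(0,ω)) = (-0.7125, -0.0156, -0.0212, 0.7012)
a = F/m = (5.4000, 6.6000, -5.0000)
new position p' = (-0.3280, 1.7480, 2.7400)
v + (F/m)dt = (-0.4840, -1.0360, -1.7000)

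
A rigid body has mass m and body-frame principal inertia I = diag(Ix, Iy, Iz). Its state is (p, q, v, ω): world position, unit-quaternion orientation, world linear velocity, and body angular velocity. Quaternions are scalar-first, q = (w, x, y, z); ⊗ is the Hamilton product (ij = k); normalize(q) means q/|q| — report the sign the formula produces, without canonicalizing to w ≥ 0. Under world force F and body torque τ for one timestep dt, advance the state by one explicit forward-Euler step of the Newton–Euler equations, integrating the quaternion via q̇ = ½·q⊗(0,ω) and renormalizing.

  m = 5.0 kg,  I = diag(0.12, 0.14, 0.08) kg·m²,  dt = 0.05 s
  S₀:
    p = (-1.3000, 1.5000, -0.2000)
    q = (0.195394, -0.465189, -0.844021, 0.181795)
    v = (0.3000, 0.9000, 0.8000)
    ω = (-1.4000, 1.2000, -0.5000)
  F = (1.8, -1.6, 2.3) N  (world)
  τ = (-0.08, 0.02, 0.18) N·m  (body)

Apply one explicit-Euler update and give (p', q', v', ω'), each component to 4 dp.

p' = (-1.2850, 1.5450, -0.1600)
q' = (0.2065, -0.4664, -0.8494, 0.1357)
v' = (0.3180, 0.8840, 0.8230)
ω' = (-1.4483, 1.1971, -0.3665)

a = (0.3600, -0.3200, 0.4600)
p + v·dt = (-1.2850, 1.5450, -0.1600)
v' = v + a·dt = (0.3180, 0.8840, 0.8230)
ω×(Iω) gyroscopic = (0.0360, 0.0280, -0.0336)
angular accel α = (-0.9667, -0.0571, 2.6700)
new body rate ω' = (-1.4483, 1.1971, -0.3665)
q⊗(0,ω) = (0.4524581, -0.0696951, -0.2526347, -1.8375532)
q' = normalize(q + ½dt·q⊗(0,ω)) = (0.2065, -0.4664, -0.8494, 0.1357)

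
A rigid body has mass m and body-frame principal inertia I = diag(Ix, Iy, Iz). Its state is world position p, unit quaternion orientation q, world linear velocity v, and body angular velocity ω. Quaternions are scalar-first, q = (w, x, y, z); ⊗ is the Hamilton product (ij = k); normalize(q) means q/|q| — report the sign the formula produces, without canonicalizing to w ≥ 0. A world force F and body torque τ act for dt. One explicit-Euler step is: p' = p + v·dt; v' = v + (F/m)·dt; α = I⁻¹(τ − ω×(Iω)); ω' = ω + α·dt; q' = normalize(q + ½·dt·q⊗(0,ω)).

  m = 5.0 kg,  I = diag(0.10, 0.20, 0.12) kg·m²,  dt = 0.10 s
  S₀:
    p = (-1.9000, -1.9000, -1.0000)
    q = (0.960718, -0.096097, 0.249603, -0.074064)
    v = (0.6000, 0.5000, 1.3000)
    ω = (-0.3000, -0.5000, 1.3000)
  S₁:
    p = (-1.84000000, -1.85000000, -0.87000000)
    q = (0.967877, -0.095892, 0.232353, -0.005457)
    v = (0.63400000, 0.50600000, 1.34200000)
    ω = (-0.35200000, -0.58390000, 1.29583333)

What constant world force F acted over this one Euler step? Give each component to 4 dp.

F = (1.7000, 0.3000, 2.1000)

v₁ − v₀ = (0.03400000, 0.00600000, 0.04200000)
m·(v₁−v₀)/dt = (1.7000, 0.3000, 2.1000)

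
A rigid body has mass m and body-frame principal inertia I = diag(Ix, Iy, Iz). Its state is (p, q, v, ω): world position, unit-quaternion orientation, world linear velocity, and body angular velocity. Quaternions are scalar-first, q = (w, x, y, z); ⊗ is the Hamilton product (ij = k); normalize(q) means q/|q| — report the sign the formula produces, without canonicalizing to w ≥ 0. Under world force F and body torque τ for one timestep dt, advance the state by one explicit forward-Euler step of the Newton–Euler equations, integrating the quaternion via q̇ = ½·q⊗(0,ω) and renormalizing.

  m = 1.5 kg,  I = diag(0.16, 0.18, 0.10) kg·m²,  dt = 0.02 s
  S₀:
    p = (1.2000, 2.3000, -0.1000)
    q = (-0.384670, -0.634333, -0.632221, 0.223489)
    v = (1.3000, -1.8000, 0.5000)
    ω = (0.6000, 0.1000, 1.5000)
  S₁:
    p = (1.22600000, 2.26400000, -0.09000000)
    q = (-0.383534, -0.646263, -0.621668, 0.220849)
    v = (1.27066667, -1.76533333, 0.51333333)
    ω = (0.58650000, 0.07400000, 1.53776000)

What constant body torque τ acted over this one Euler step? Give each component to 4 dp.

τ = (-0.1200, -0.1800, 0.1900)

ω₁ − ω₀ = (-0.01350000, -0.02600000, 0.03776000)
precession coupling = (-0.0120, 0.0540, 0.0012)
applied torque τ = (-0.1200, -0.1800, 0.1900)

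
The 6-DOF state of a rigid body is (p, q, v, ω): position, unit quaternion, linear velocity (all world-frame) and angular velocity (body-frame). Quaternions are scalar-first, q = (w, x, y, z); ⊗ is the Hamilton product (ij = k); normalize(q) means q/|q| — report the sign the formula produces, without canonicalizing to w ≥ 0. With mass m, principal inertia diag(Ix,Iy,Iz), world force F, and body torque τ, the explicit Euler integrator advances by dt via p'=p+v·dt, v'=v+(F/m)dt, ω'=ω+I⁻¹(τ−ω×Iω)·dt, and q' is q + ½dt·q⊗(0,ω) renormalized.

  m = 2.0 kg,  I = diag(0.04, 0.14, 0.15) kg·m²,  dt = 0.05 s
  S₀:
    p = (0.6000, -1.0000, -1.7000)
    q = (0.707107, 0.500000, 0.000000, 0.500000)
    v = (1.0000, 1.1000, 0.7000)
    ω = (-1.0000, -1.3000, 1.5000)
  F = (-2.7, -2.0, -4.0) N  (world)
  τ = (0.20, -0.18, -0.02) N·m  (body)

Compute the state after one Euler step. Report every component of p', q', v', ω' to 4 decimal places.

a = F/m = (-1.3500, -1.0000, -2.0000)
p + v·dt = (0.6500, -0.9450, -1.6650)
v + (F/m)dt = (0.9325, 1.0500, 0.6000)
α = I⁻¹(τ − ω×Iω) = (5.4875, -2.4643, -1.0000)
new body rate ω' = (-0.7256, -1.4232, 1.4500)
q⊗(0,ω) = (-0.2500000, -0.0571070, -2.1692391, 0.4106605)
q + ½dt·q⊗(0,ω), renormalized = (0.6998, 0.4978, -0.0541, 0.5095)

p' = (0.6500, -0.9450, -1.6650)
q' = (0.6998, 0.4978, -0.0541, 0.5095)
v' = (0.9325, 1.0500, 0.6000)
ω' = (-0.7256, -1.4232, 1.4500)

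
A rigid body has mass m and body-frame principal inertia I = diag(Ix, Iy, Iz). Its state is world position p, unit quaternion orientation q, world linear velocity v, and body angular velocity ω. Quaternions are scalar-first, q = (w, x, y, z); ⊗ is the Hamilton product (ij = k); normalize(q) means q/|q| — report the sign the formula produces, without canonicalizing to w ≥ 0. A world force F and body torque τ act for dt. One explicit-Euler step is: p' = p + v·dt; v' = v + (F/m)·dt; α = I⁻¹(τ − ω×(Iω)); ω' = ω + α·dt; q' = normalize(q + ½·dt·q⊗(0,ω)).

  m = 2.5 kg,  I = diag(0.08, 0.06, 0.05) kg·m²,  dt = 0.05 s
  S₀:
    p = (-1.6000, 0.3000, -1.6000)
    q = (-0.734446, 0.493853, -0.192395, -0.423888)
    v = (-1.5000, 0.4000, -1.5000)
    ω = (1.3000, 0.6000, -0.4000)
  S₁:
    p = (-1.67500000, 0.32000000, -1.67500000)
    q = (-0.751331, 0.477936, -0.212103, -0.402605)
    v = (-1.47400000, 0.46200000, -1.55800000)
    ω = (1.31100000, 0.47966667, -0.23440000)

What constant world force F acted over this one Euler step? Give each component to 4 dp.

F = (1.3000, 3.1000, -2.9000)

Δv = v₁−v₀ = (0.02600000, 0.06200000, -0.05800000)
m·(v₁−v₀)/dt = (1.3000, 3.1000, -2.9000)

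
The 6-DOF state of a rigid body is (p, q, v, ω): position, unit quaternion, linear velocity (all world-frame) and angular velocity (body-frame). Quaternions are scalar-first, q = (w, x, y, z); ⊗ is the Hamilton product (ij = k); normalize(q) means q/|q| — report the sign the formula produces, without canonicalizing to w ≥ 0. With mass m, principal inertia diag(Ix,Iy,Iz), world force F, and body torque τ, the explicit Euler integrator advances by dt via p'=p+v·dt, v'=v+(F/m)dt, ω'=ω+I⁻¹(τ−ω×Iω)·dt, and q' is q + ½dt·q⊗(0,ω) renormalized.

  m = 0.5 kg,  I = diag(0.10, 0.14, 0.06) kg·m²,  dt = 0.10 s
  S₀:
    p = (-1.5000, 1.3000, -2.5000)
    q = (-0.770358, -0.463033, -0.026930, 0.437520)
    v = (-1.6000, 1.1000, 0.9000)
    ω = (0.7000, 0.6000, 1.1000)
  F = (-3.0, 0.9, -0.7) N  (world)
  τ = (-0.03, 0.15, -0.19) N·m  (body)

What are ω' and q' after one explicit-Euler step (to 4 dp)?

ω' = (0.7228, 0.6851, 0.7553)
q' = (-0.7754, -0.5033, -0.0092, 0.3812)

precession coupling ω×(Iω) = (-0.0528, 0.0308, 0.0168)
α = I⁻¹(τ − ω×Iω) = (0.2280, 0.8514, -3.4467)
ω + α·dt = (0.7228, 0.6851, 0.7553)
q⊗(0,ω) = (-0.1409909, -0.8313856, 0.3533855, -1.1063626)
q' = normalize(q + ½dt·q⊗(0,ω)) = (-0.7754, -0.5033, -0.0092, 0.3812)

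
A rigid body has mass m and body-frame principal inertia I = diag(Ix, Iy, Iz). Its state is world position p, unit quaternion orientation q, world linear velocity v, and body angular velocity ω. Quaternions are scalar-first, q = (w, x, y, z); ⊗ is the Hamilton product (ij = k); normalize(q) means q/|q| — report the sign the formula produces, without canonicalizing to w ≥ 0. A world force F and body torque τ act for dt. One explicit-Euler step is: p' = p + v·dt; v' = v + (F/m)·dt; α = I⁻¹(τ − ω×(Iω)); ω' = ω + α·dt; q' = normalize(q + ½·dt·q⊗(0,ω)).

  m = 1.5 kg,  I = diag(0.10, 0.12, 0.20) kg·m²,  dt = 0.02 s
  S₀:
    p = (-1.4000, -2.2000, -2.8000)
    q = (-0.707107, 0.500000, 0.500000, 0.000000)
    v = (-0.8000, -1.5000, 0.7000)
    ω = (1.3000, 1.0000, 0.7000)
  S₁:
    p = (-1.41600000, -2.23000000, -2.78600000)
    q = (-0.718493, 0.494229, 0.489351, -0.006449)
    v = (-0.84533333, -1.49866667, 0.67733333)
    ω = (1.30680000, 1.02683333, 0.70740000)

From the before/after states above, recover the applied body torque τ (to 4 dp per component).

ω₁ − ω₀ = (0.00680000, 0.02683333, 0.00740000)
ω₀×(Iω₀) = (0.0560, -0.0910, 0.0260)
τ = I·(Δω/dt) + ω₀×(Iω₀) = (0.0900, 0.0700, 0.1000)

τ = (0.0900, 0.0700, 0.1000)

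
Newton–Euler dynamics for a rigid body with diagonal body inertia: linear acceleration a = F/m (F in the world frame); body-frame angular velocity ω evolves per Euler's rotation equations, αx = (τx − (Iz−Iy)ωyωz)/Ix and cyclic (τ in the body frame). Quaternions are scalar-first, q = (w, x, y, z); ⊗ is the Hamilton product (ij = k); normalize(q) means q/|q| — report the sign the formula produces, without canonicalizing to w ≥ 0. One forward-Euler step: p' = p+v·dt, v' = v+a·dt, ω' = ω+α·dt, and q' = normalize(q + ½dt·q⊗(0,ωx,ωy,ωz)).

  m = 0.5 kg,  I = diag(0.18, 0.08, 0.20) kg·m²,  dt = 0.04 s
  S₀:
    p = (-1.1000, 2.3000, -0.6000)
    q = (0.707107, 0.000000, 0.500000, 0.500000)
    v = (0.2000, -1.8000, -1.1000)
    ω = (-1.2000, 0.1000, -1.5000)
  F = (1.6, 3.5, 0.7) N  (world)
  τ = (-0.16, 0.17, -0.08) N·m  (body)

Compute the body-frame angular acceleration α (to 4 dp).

gyro term ω×Iω = (-0.0180, -0.0360, 0.0120)
(τ − ω×Iω)/I = (-0.7889, 2.5750, -0.4600)

α = (-0.7889, 2.5750, -0.4600)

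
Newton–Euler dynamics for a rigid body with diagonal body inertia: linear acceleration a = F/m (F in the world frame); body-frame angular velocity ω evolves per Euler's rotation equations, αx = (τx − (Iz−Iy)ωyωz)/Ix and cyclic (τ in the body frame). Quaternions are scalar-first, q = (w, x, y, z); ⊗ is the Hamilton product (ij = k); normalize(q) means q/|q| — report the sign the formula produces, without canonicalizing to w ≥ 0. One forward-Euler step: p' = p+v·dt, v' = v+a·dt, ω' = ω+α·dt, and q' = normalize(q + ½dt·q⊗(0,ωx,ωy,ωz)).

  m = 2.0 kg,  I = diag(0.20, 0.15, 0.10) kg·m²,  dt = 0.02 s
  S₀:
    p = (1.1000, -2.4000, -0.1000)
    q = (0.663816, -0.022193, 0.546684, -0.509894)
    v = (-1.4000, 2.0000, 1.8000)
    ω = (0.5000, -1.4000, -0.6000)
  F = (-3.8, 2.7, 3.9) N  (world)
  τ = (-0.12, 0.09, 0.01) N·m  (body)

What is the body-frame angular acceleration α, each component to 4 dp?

α = (-0.3900, 0.8000, -0.2500)

precession coupling ω×(Iω) = (-0.0420, -0.0300, 0.0350)
(τ − ω×Iω)/I = (-0.3900, 0.8000, -0.2500)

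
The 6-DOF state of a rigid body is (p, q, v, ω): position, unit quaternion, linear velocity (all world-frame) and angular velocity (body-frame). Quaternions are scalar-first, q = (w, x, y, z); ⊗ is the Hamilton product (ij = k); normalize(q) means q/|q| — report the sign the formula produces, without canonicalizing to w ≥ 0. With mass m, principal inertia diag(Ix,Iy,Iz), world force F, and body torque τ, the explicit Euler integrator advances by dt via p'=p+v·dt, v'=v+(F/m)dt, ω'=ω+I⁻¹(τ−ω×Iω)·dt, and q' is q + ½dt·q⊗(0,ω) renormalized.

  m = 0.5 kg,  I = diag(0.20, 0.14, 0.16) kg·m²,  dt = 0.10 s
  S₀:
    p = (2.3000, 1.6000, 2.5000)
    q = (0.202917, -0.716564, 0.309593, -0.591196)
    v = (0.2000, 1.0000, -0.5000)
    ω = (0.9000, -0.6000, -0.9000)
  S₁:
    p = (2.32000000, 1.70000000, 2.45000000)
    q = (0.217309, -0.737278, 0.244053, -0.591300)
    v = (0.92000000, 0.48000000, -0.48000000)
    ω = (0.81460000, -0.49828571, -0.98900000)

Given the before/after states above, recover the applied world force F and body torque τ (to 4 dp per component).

ω₁ − ω₀ = (-0.08540000, 0.10171429, -0.08900000)
gyro term ω₀×Iω₀ = (0.0108, -0.0324, 0.0324)
τ = I·(Δω/dt) + ω₀×(Iω₀) = (-0.1600, 0.1100, -0.1100)
v₁ − v₀ = (0.72000000, -0.52000000, 0.02000000)
applied force F = (3.6000, -2.6000, 0.1000)

F = (3.6000, -2.6000, 0.1000)
τ = (-0.1600, 0.1100, -0.1100)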